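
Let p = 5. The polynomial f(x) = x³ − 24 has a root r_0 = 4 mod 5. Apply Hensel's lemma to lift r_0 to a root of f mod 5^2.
r_1 = 24 (mod 25)

Hensel: r_{i+1} = r_i − f(r_i)/f′(r_i) mod 5^{i+2}, where f′(x) = 3x². Iterate:
  r_0 = 4 (mod 5)
  r_1 = 24 (mod 25)
Final: r = 24 with f(r) ≡ 0 mod 5^2.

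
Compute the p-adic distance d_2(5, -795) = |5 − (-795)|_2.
d_2(5, -795) = 1/32

Step 1 — x − y = 5 − (-795) = 800. Step 2 — v_2(800) = 5 (factor: 800 = (2^5 · 25); the sign does not affect v_p). Step 3 — |x − y|_2 = 2^{-5} = 1/32.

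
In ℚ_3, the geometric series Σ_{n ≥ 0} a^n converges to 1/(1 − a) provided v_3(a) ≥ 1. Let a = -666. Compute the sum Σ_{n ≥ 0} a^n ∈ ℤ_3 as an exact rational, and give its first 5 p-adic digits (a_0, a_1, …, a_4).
Σ a^n = 1/(1 − a) = 1/667;  first 5 digits = (1, 0, 1, 2, 1)

v_3(a) = 2 ≥ 1, so the series converges in ℤ_3 to 1/(1 − a) = 1/(1 − (-666)) = 1/667. Expand this rational in ℤ_3: compute digits iteratively via d_i = x_i mod 3, x_{i+1} = (x_i − d_i)/3. The first 5 digits are (1, 0, 1, 2, 1).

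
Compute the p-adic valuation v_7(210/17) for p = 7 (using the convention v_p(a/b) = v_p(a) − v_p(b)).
v_7(210/17) = 1

Factor powers of 7 from the numerator and denominator of the reduced fraction: 210 = 7^1 · 30 and 17 = 7^0 · 17. Apply v_p(a/b) = v_p(a) − v_p(b): v_7(210/17) = 1 − 0 = 1.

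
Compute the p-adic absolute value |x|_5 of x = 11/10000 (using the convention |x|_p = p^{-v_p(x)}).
|11/10000|_5 = 625

Step 1 — compute v_5(x) by factoring powers of 5 out of the numerator and denominator: v_5(11/10000) = -4. Step 2 — apply |x|_p = p^{-v_p(x)} = 5^{4} = 625.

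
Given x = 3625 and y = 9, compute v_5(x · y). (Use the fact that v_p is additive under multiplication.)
v_5(32625) = 3

v_p(x) = 3 (factor: 3625 = 5^3 · 29); v_p(y) = 0 (factor: 9 = 5^0 · 9). Additivity: v_p(xy) = v_p(x) + v_p(y) = 3 + 0 = 3. (Direct check: xy = 32625 = 5^3 · (261).)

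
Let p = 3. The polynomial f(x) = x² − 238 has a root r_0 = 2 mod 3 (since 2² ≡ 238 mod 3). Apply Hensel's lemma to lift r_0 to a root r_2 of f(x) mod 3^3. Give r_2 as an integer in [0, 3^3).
r_2 = 20 (mod 27)

Hensel's recurrence: r_{i+1} = r_i − f(r_i)·(f′(r_i))^{-1} mod 3^{i+2}, with f′(x) = 2x. Iterate:
  r_0 = 2 (mod 3)
  r_1 = 2 (mod 9)
  r_2 = 20 (mod 27)
Final: r_2 = 20, and one checks f(r_2) ≡ 0 mod 3^3.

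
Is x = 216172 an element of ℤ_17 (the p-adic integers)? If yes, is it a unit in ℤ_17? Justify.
x ∈ ℤ_17 but not a unit; v_17(x) = 3 > 0

ℤ_17 = {x ∈ ℚ_17 : v_17(x) ≥ 0} and ℤ_17^× = {x ∈ ℤ_17 : v_17(x) = 0}. Here v_17(216172) = v_17(num) − v_17(den) = 3; compare against these criteria.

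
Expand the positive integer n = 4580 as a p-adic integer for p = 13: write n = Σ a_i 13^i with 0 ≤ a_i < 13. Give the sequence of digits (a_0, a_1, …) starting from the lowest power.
(a_0, a_1, …) = (4, 1, 1, 2)

Repeated division by 13 gives the digits low-to-high: 4580 = 4 + 1·13^1 + 1·13^2 + 2·13^3. Digit sequence: (4, 1, 1, 2).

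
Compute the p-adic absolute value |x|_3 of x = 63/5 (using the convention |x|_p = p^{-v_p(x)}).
|63/5|_3 = 1/9

Step 1 — compute v_3(x) by factoring powers of 3 out of the numerator and denominator: v_3(63/5) = 2. Step 2 — apply |x|_p = p^{-v_p(x)} = 3^{-2} = 1/9.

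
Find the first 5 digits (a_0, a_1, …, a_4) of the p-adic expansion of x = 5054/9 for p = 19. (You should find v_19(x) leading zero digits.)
(a_0, …, a_4) = (0, 0, 10, 8, 8)

v_19(5054/9) = 2, so a_0 = ... = a_1 = 0. Factor out: x = 19^2 · u with u = 14/9 a unit in ℤ_19. Expand u iteratively via a_{v+i} = u_i mod 19, u_{i+1} = (u_i − a_{v+i})/19:
  u_0 = 14/9;  a_2 = 10;  u_1 = (u_0 − 10)/19 = -4/9
  u_1 = -4/9;  a_3 = 8;  u_2 = (u_1 − 8)/19 = -4/9
  u_2 = -4/9;  a_4 = 8;  u_3 = (u_2 − 8)/19 = -4/9
Digits: (0, 0, 10, 8, 8).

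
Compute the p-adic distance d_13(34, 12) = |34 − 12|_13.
d_13(34, 12) = 1

Step 1 — x − y = 34 − 12 = 22. Step 2 — v_13(22) = 0 (factor: 22 = (13^0 · 22); the sign does not affect v_p). Step 3 — |x − y|_13 = 13^{0} = 1.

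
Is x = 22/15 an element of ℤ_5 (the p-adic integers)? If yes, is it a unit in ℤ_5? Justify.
x ∉ ℤ_5 (v_5(x) = -1 < 0)

ℤ_5 = {x ∈ ℚ_5 : v_5(x) ≥ 0} and ℤ_5^× = {x ∈ ℤ_5 : v_5(x) = 0}. Here v_5(22/15) = v_5(num) − v_5(den) = -1; compare against these criteria.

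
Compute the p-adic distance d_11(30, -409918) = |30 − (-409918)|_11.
d_11(30, -409918) = 1/14641

Step 1 — x − y = 30 − (-409918) = 409948. Step 2 — v_11(409948) = 4 (factor: 409948 = (11^4 · 28); the sign does not affect v_p). Step 3 — |x − y|_11 = 11^{-4} = 1/14641.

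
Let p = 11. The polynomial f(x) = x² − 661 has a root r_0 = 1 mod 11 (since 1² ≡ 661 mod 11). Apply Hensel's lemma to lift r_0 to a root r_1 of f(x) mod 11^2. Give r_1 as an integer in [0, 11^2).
r_1 = 89 (mod 121)

Hensel's recurrence: r_{i+1} = r_i − f(r_i)·(f′(r_i))^{-1} mod 11^{i+2}, with f′(x) = 2x. Iterate:
  r_0 = 1 (mod 11)
  r_1 = 89 (mod 121)
Final: r_1 = 89, and one checks f(r_1) ≡ 0 mod 11^2.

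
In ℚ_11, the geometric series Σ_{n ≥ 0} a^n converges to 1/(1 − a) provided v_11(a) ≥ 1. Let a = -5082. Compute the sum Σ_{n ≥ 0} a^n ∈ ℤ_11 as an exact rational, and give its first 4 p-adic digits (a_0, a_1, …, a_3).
Σ a^n = 1/(1 − a) = 1/5083;  first 4 digits = (1, 0, 2, 7)

v_11(a) = 2 ≥ 1, so the series converges in ℤ_11 to 1/(1 − a) = 1/(1 − (-5082)) = 1/5083. Expand this rational in ℤ_11: compute digits iteratively via d_i = x_i mod 11, x_{i+1} = (x_i − d_i)/11. The first 4 digits are (1, 0, 2, 7).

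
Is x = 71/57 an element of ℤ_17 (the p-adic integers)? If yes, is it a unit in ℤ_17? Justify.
x ∈ ℤ_17^× (unit); v_17(x) = 0

ℤ_17 = {x ∈ ℚ_17 : v_17(x) ≥ 0} and ℤ_17^× = {x ∈ ℤ_17 : v_17(x) = 0}. Here v_17(71/57) = v_17(num) − v_17(den) = 0; compare against these criteria.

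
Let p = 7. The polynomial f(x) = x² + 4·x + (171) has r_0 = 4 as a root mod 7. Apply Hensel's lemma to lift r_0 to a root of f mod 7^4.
r_3 = 2237 (mod 2401)

Hensel: r_{i+1} = r_i − f(r_i)·(f′(r_i))^{-1} mod 7^{i+2}, f′(x) = 2x + 4. Iterate:
  r_0 = 4 (mod 7)
  r_1 = 32 (mod 49)
  r_2 = 179 (mod 343)
  r_3 = 2237 (mod 2401)
Final: r = 2237 satisfies f(r) ≡ 0 mod 7^4.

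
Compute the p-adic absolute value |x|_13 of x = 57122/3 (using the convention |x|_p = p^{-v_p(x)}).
|57122/3|_13 = 1/28561

Step 1 — compute v_13(x) by factoring powers of 13 out of the numerator and denominator: v_13(57122/3) = 4. Step 2 — apply |x|_p = p^{-v_p(x)} = 13^{-4} = 1/28561.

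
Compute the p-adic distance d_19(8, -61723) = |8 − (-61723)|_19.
d_19(8, -61723) = 1/6859

Step 1 — x − y = 8 − (-61723) = 61731. Step 2 — v_19(61731) = 3 (factor: 61731 = (19^3 · 9); the sign does not affect v_p). Step 3 — |x − y|_19 = 19^{-3} = 1/6859.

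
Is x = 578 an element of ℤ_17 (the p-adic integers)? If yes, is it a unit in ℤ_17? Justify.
x ∈ ℤ_17 but not a unit; v_17(x) = 2 > 0

ℤ_17 = {x ∈ ℚ_17 : v_17(x) ≥ 0} and ℤ_17^× = {x ∈ ℤ_17 : v_17(x) = 0}. Here v_17(578) = v_17(num) − v_17(den) = 2; compare against these criteria.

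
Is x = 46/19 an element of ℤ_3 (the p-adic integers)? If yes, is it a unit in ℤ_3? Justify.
x ∈ ℤ_3^× (unit); v_3(x) = 0

ℤ_3 = {x ∈ ℚ_3 : v_3(x) ≥ 0} and ℤ_3^× = {x ∈ ℤ_3 : v_3(x) = 0}. Here v_3(46/19) = v_3(num) − v_3(den) = 0; compare against these criteria.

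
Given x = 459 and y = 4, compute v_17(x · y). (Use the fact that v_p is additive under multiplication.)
v_17(1836) = 1

v_p(x) = 1 (factor: 459 = 17^1 · 27); v_p(y) = 0 (factor: 4 = 17^0 · 4). Additivity: v_p(xy) = v_p(x) + v_p(y) = 1 + 0 = 1. (Direct check: xy = 1836 = 17^1 · (108).)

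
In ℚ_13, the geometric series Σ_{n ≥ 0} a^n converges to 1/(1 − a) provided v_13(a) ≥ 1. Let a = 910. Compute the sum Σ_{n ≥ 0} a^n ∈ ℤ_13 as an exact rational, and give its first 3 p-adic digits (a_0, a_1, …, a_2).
Σ a^n = 1/(1 − a) = -1/909;  first 3 digits = (1, 5, 4)

v_13(a) = 1 ≥ 1, so the series converges in ℤ_13 to 1/(1 − a) = 1/(1 − 910) = -1/909. Expand this rational in ℤ_13: compute digits iteratively via d_i = x_i mod 13, x_{i+1} = (x_i − d_i)/13. The first 3 digits are (1, 5, 4).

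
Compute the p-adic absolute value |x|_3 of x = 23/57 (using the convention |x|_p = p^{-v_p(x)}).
|23/57|_3 = 3

Step 1 — compute v_3(x) by factoring powers of 3 out of the numerator and denominator: v_3(23/57) = -1. Step 2 — apply |x|_p = p^{-v_p(x)} = 3^{1} = 3.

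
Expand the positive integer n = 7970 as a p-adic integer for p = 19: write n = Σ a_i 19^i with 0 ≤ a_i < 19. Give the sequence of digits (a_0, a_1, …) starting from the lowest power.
(a_0, a_1, …) = (9, 1, 3, 1)

Repeated division by 19 gives the digits low-to-high: 7970 = 9 + 1·19^1 + 3·19^2 + 1·19^3. Digit sequence: (9, 1, 3, 1).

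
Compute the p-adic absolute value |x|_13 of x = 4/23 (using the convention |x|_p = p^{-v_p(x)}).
|4/23|_13 = 1

Step 1 — compute v_13(x) by factoring powers of 13 out of the numerator and denominator: v_13(4/23) = 0. Step 2 — apply |x|_p = p^{-v_p(x)} = 13^{0} = 1.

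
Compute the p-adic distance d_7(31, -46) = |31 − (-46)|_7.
d_7(31, -46) = 1/7

Step 1 — x − y = 31 − (-46) = 77. Step 2 — v_7(77) = 1 (factor: 77 = (7^1 · 11); the sign does not affect v_p). Step 3 — |x − y|_7 = 7^{-1} = 1/7.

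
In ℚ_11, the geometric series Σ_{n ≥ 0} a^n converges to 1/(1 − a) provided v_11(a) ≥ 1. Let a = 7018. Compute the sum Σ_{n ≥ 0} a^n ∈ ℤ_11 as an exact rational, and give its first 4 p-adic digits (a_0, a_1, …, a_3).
Σ a^n = 1/(1 − a) = -1/7017;  first 4 digits = (1, 0, 3, 5)

v_11(a) = 2 ≥ 1, so the series converges in ℤ_11 to 1/(1 − a) = 1/(1 − 7018) = -1/7017. Expand this rational in ℤ_11: compute digits iteratively via d_i = x_i mod 11, x_{i+1} = (x_i − d_i)/11. The first 4 digits are (1, 0, 3, 5).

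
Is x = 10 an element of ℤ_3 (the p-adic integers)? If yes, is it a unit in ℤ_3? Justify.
x ∈ ℤ_3^× (unit); v_3(x) = 0

ℤ_3 = {x ∈ ℚ_3 : v_3(x) ≥ 0} and ℤ_3^× = {x ∈ ℤ_3 : v_3(x) = 0}. Here v_3(10) = v_3(num) − v_3(den) = 0; compare against these criteria.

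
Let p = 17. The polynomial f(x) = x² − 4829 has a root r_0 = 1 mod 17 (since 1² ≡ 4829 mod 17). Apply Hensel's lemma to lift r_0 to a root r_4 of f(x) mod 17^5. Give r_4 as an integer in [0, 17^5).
r_4 = 124951 (mod 1419857)

Hensel's recurrence: r_{i+1} = r_i − f(r_i)·(f′(r_i))^{-1} mod 17^{i+2}, with f′(x) = 2x. Iterate:
  r_0 = 1 (mod 17)
  r_1 = 103 (mod 289)
  r_2 = 2126 (mod 4913)
  r_3 = 41430 (mod 83521)
  r_4 = 124951 (mod 1419857)
Final: r_4 = 124951, and one checks f(r_4) ≡ 0 mod 17^5.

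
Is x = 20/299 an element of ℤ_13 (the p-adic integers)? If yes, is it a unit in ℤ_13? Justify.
x ∉ ℤ_13 (v_13(x) = -1 < 0)

ℤ_13 = {x ∈ ℚ_13 : v_13(x) ≥ 0} and ℤ_13^× = {x ∈ ℤ_13 : v_13(x) = 0}. Here v_13(20/299) = v_13(num) − v_13(den) = -1; compare against these criteria.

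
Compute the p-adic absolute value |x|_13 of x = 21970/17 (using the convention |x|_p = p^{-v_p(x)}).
|21970/17|_13 = 1/2197

Step 1 — compute v_13(x) by factoring powers of 13 out of the numerator and denominator: v_13(21970/17) = 3. Step 2 — apply |x|_p = p^{-v_p(x)} = 13^{-3} = 1/2197.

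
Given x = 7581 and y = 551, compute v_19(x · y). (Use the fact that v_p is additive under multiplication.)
v_19(4177131) = 3

v_p(x) = 2 (factor: 7581 = 19^2 · 21); v_p(y) = 1 (factor: 551 = 19^1 · 29). Additivity: v_p(xy) = v_p(x) + v_p(y) = 2 + 1 = 3. (Direct check: xy = 4177131 = 19^3 · (609).)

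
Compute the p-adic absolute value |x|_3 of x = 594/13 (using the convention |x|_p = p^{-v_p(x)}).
|594/13|_3 = 1/27

Step 1 — compute v_3(x) by factoring powers of 3 out of the numerator and denominator: v_3(594/13) = 3. Step 2 — apply |x|_p = p^{-v_p(x)} = 3^{-3} = 1/27.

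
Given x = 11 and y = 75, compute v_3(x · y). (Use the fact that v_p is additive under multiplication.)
v_3(825) = 1

v_p(x) = 0 (factor: 11 = 3^0 · 11); v_p(y) = 1 (factor: 75 = 3^1 · 25). Additivity: v_p(xy) = v_p(x) + v_p(y) = 0 + 1 = 1. (Direct check: xy = 825 = 3^1 · (275).)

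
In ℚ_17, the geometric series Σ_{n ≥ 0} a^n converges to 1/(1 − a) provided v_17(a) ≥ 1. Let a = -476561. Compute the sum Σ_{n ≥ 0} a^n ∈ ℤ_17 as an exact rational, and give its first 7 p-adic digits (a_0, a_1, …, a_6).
Σ a^n = 1/(1 − a) = 1/476562;  first 7 digits = (1, 0, 0, 5, 11, 16, 7)

v_17(a) = 3 ≥ 1, so the series converges in ℤ_17 to 1/(1 − a) = 1/(1 − (-476561)) = 1/476562. Expand this rational in ℤ_17: compute digits iteratively via d_i = x_i mod 17, x_{i+1} = (x_i − d_i)/17. The first 7 digits are (1, 0, 0, 5, 11, 16, 7).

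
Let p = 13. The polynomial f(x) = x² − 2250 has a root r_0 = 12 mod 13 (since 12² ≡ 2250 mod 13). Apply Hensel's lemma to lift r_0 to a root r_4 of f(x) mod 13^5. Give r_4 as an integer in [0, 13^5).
r_4 = 118949 (mod 371293)

Hensel's recurrence: r_{i+1} = r_i − f(r_i)·(f′(r_i))^{-1} mod 13^{i+2}, with f′(x) = 2x. Iterate:
  r_0 = 12 (mod 13)
  r_1 = 142 (mod 169)
  r_2 = 311 (mod 2197)
  r_3 = 4705 (mod 28561)
  r_4 = 118949 (mod 371293)
Final: r_4 = 118949, and one checks f(r_4) ≡ 0 mod 13^5.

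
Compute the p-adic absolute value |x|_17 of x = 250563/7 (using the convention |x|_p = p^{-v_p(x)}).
|250563/7|_17 = 1/83521

Step 1 — compute v_17(x) by factoring powers of 17 out of the numerator and denominator: v_17(250563/7) = 4. Step 2 — apply |x|_p = p^{-v_p(x)} = 17^{-4} = 1/83521.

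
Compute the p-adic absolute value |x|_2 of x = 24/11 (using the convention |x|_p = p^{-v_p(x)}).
|24/11|_2 = 1/8

Step 1 — compute v_2(x) by factoring powers of 2 out of the numerator and denominator: v_2(24/11) = 3. Step 2 — apply |x|_p = p^{-v_p(x)} = 2^{-3} = 1/8.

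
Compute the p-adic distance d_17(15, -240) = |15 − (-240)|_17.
d_17(15, -240) = 1/17

Step 1 — x − y = 15 − (-240) = 255. Step 2 — v_17(255) = 1 (factor: 255 = (17^1 · 15); the sign does not affect v_p). Step 3 — |x − y|_17 = 17^{-1} = 1/17.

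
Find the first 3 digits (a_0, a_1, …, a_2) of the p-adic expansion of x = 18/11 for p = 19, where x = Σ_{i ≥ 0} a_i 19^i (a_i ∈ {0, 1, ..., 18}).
(a_0, …, a_2) = (12, 15, 13)

v_19(18/11) = 0 (numerator and denominator both coprime to 19), so x ∈ ℤ_19^×. Compute digits iteratively via a_i = x_i mod 19, x_{i+1} = (x_i − a_i)/19, with x_0 = x:
  x_0 = 18/11;  a_0 = 12;  x_1 = (x_0 − 12)/19 = -6/11
  x_1 = -6/11;  a_1 = 15;  x_2 = (x_1 − 15)/19 = -9/11
  x_2 = -9/11;  a_2 = 13;  x_3 = (x_2 − 13)/19 = -8/11
Digits: (12, 15, 13).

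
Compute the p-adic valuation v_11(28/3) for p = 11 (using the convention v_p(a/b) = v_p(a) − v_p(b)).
v_11(28/3) = 0

Factor powers of 11 from the numerator and denominator of the reduced fraction: 28 = 11^0 · 28 and 3 = 11^0 · 3. Apply v_p(a/b) = v_p(a) − v_p(b): v_11(28/3) = 0 − 0 = 0.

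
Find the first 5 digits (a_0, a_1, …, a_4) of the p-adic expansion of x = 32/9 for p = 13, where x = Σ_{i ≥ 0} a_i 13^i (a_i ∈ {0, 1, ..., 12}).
(a_0, …, a_4) = (5, 10, 5, 1, 10)

v_13(32/9) = 0 (numerator and denominator both coprime to 13), so x ∈ ℤ_13^×. Compute digits iteratively via a_i = x_i mod 13, x_{i+1} = (x_i − a_i)/13, with x_0 = x:
  x_0 = 32/9;  a_0 = 5;  x_1 = (x_0 − 5)/13 = -1/9
  x_1 = -1/9;  a_1 = 10;  x_2 = (x_1 − 10)/13 = -7/9
  x_2 = -7/9;  a_2 = 5;  x_3 = (x_2 − 5)/13 = -4/9
  x_3 = -4/9;  a_3 = 1;  x_4 = (x_3 − 1)/13 = -1/9
  x_4 = -1/9;  a_4 = 10;  x_5 = (x_4 − 10)/13 = -7/9
Digits: (5, 10, 5, 1, 10).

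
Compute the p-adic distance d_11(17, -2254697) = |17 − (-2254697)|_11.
d_11(17, -2254697) = 1/161051

Step 1 — x − y = 17 − (-2254697) = 2254714. Step 2 — v_11(2254714) = 5 (factor: 2254714 = (11^5 · 14); the sign does not affect v_p). Step 3 — |x − y|_11 = 11^{-5} = 1/161051.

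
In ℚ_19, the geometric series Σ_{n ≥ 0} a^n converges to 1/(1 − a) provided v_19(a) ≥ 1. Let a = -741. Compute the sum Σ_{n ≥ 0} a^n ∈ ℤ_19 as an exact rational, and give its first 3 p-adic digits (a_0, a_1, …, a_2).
Σ a^n = 1/(1 − a) = 1/742;  first 3 digits = (1, 18, 17)

v_19(a) = 1 ≥ 1, so the series converges in ℤ_19 to 1/(1 − a) = 1/(1 − (-741)) = 1/742. Expand this rational in ℤ_19: compute digits iteratively via d_i = x_i mod 19, x_{i+1} = (x_i − d_i)/19. The first 3 digits are (1, 18, 17).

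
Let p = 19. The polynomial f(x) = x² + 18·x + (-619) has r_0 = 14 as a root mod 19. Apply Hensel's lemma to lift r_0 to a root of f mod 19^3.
r_2 = 4954 (mod 6859)

Hensel: r_{i+1} = r_i − f(r_i)·(f′(r_i))^{-1} mod 19^{i+2}, f′(x) = 2x + 18. Iterate:
  r_0 = 14 (mod 19)
  r_1 = 261 (mod 361)
  r_2 = 4954 (mod 6859)
Final: r = 4954 satisfies f(r) ≡ 0 mod 19^3.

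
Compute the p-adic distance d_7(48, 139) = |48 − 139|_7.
d_7(48, 139) = 1/7

Step 1 — x − y = 48 − 139 = -91. Step 2 — v_7(-91) = 1 (factor: -91 = −(7^1 · 13); the sign does not affect v_p). Step 3 — |x − y|_7 = 7^{-1} = 1/7.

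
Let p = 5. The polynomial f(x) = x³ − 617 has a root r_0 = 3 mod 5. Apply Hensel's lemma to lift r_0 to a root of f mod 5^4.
r_3 = 623 (mod 625)

Hensel: r_{i+1} = r_i − f(r_i)/f′(r_i) mod 5^{i+2}, where f′(x) = 3x². Iterate:
  r_0 = 3 (mod 5)
  r_1 = 23 (mod 25)
  r_2 = 123 (mod 125)
  r_3 = 623 (mod 625)
Final: r = 623 with f(r) ≡ 0 mod 5^4.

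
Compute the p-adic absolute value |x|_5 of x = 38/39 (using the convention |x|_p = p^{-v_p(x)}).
|38/39|_5 = 1

Step 1 — compute v_5(x) by factoring powers of 5 out of the numerator and denominator: v_5(38/39) = 0. Step 2 — apply |x|_p = p^{-v_p(x)} = 5^{0} = 1.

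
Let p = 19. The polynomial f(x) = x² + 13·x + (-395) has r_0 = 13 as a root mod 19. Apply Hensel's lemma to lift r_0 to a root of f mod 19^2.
r_1 = 70 (mod 361)

Hensel: r_{i+1} = r_i − f(r_i)·(f′(r_i))^{-1} mod 19^{i+2}, f′(x) = 2x + 13. Iterate:
  r_0 = 13 (mod 19)
  r_1 = 70 (mod 361)
Final: r = 70 satisfies f(r) ≡ 0 mod 19^2.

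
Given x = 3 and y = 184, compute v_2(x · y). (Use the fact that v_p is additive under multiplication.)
v_2(552) = 3

v_p(x) = 0 (factor: 3 = 2^0 · 3); v_p(y) = 3 (factor: 184 = 2^3 · 23). Additivity: v_p(xy) = v_p(x) + v_p(y) = 0 + 3 = 3. (Direct check: xy = 552 = 2^3 · (69).)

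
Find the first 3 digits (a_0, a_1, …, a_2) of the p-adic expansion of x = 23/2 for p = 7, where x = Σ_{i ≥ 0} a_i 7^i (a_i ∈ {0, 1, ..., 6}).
(a_0, …, a_2) = (1, 5, 3)

v_7(23/2) = 0 (numerator and denominator both coprime to 7), so x ∈ ℤ_7^×. Compute digits iteratively via a_i = x_i mod 7, x_{i+1} = (x_i − a_i)/7, with x_0 = x:
  x_0 = 23/2;  a_0 = 1;  x_1 = (x_0 − 1)/7 = 3/2
  x_1 = 3/2;  a_1 = 5;  x_2 = (x_1 − 5)/7 = -1/2
  x_2 = -1/2;  a_2 = 3;  x_3 = (x_2 − 3)/7 = -1/2
Digits: (1, 5, 3).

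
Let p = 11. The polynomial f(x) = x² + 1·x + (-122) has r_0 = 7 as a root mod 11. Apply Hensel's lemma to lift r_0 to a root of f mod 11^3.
r_2 = 326 (mod 1331)

Hensel: r_{i+1} = r_i − f(r_i)·(f′(r_i))^{-1} mod 11^{i+2}, f′(x) = 2x + 1. Iterate:
  r_0 = 7 (mod 11)
  r_1 = 84 (mod 121)
  r_2 = 326 (mod 1331)
Final: r = 326 satisfies f(r) ≡ 0 mod 11^3.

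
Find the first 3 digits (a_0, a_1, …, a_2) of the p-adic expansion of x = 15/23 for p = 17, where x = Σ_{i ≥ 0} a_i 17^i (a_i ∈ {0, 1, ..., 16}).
(a_0, …, a_2) = (11, 9, 12)

v_17(15/23) = 0 (numerator and denominator both coprime to 17), so x ∈ ℤ_17^×. Compute digits iteratively via a_i = x_i mod 17, x_{i+1} = (x_i − a_i)/17, with x_0 = x:
  x_0 = 15/23;  a_0 = 11;  x_1 = (x_0 − 11)/17 = -14/23
  x_1 = -14/23;  a_1 = 9;  x_2 = (x_1 − 9)/17 = -13/23
  x_2 = -13/23;  a_2 = 12;  x_3 = (x_2 − 12)/17 = -17/23
Digits: (11, 9, 12).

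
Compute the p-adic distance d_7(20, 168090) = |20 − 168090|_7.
d_7(20, 168090) = 1/16807

Step 1 — x − y = 20 − 168090 = -168070. Step 2 — v_7(-168070) = 5 (factor: -168070 = −(7^5 · 10); the sign does not affect v_p). Step 3 — |x − y|_7 = 7^{-5} = 1/16807.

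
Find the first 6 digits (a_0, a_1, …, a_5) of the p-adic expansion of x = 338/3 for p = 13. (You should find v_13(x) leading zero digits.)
(a_0, …, a_5) = (0, 0, 5, 4, 4, 4)

v_13(338/3) = 2, so a_0 = ... = a_1 = 0. Factor out: x = 13^2 · u with u = 2/3 a unit in ℤ_13. Expand u iteratively via a_{v+i} = u_i mod 13, u_{i+1} = (u_i − a_{v+i})/13:
  u_0 = 2/3;  a_2 = 5;  u_1 = (u_0 − 5)/13 = -1/3
  u_1 = -1/3;  a_3 = 4;  u_2 = (u_1 − 4)/13 = -1/3
  u_2 = -1/3;  a_4 = 4;  u_3 = (u_2 − 4)/13 = -1/3
  u_3 = -1/3;  a_5 = 4;  u_4 = (u_3 − 4)/13 = -1/3
Digits: (0, 0, 5, 4, 4, 4).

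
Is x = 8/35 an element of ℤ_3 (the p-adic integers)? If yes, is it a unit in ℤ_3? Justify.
x ∈ ℤ_3^× (unit); v_3(x) = 0

ℤ_3 = {x ∈ ℚ_3 : v_3(x) ≥ 0} and ℤ_3^× = {x ∈ ℤ_3 : v_3(x) = 0}. Here v_3(8/35) = v_3(num) − v_3(den) = 0; compare against these criteria.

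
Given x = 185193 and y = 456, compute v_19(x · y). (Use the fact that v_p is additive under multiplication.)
v_19(84448008) = 4

v_p(x) = 3 (factor: 185193 = 19^3 · 27); v_p(y) = 1 (factor: 456 = 19^1 · 24). Additivity: v_p(xy) = v_p(x) + v_p(y) = 3 + 1 = 4. (Direct check: xy = 84448008 = 19^4 · (648).)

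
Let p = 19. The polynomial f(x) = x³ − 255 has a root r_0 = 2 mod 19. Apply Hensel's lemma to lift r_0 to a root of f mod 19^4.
r_3 = 63709 (mod 130321)

Hensel: r_{i+1} = r_i − f(r_i)/f′(r_i) mod 19^{i+2}, where f′(x) = 3x². Iterate:
  r_0 = 2 (mod 19)
  r_1 = 173 (mod 361)
  r_2 = 1978 (mod 6859)
  r_3 = 63709 (mod 130321)
Final: r = 63709 with f(r) ≡ 0 mod 19^4.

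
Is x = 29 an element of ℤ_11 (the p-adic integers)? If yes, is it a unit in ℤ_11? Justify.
x ∈ ℤ_11^× (unit); v_11(x) = 0

ℤ_11 = {x ∈ ℚ_11 : v_11(x) ≥ 0} and ℤ_11^× = {x ∈ ℤ_11 : v_11(x) = 0}. Here v_11(29) = v_11(num) − v_11(den) = 0; compare against these criteria.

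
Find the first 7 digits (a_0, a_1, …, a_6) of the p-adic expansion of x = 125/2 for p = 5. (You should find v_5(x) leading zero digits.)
(a_0, …, a_6) = (0, 0, 0, 3, 2, 2, 2)

v_5(125/2) = 3, so a_0 = ... = a_2 = 0. Factor out: x = 5^3 · u with u = 1/2 a unit in ℤ_5. Expand u iteratively via a_{v+i} = u_i mod 5, u_{i+1} = (u_i − a_{v+i})/5:
  u_0 = 1/2;  a_3 = 3;  u_1 = (u_0 − 3)/5 = -1/2
  u_1 = -1/2;  a_4 = 2;  u_2 = (u_1 − 2)/5 = -1/2
  u_2 = -1/2;  a_5 = 2;  u_3 = (u_2 − 2)/5 = -1/2
  u_3 = -1/2;  a_6 = 2;  u_4 = (u_3 − 2)/5 = -1/2
Digits: (0, 0, 0, 3, 2, 2, 2).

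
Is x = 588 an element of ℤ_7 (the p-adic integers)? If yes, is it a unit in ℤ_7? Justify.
x ∈ ℤ_7 but not a unit; v_7(x) = 2 > 0

ℤ_7 = {x ∈ ℚ_7 : v_7(x) ≥ 0} and ℤ_7^× = {x ∈ ℤ_7 : v_7(x) = 0}. Here v_7(588) = v_7(num) − v_7(den) = 2; compare against these criteria.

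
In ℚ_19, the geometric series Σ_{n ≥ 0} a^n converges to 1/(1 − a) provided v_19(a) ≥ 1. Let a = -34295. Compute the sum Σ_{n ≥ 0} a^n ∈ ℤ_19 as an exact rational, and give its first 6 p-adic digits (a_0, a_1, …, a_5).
Σ a^n = 1/(1 − a) = 1/34296;  first 6 digits = (1, 0, 0, 14, 18, 18)

v_19(a) = 3 ≥ 1, so the series converges in ℤ_19 to 1/(1 − a) = 1/(1 − (-34295)) = 1/34296. Expand this rational in ℤ_19: compute digits iteratively via d_i = x_i mod 19, x_{i+1} = (x_i − d_i)/19. The first 6 digits are (1, 0, 0, 14, 18, 18).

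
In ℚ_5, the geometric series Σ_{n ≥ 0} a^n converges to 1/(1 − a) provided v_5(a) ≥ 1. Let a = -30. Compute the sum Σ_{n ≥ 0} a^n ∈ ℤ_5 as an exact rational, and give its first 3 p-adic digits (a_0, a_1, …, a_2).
Σ a^n = 1/(1 − a) = 1/31;  first 3 digits = (1, 4, 4)

v_5(a) = 1 ≥ 1, so the series converges in ℤ_5 to 1/(1 − a) = 1/(1 − (-30)) = 1/31. Expand this rational in ℤ_5: compute digits iteratively via d_i = x_i mod 5, x_{i+1} = (x_i − d_i)/5. The first 3 digits are (1, 4, 4).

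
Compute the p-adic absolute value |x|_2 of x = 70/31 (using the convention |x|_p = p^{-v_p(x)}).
|70/31|_2 = 1/2

Step 1 — compute v_2(x) by factoring powers of 2 out of the numerator and denominator: v_2(70/31) = 1. Step 2 — apply |x|_p = p^{-v_p(x)} = 2^{-1} = 1/2.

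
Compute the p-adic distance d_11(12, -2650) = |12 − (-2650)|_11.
d_11(12, -2650) = 1/1331

Step 1 — x − y = 12 − (-2650) = 2662. Step 2 — v_11(2662) = 3 (factor: 2662 = (11^3 · 2); the sign does not affect v_p). Step 3 — |x − y|_11 = 11^{-3} = 1/1331.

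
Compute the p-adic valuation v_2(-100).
v_2(-100) = 2

v_2(n) is the largest exponent k such that 2^k divides n. Factor out: -100 = -2^2 · 25. (Sign doesn't affect v_p.) So v_2(-100) = 2.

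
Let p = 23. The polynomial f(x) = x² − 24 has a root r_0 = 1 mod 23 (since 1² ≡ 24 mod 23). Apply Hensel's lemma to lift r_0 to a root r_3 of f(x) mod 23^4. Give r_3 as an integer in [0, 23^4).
r_3 = 53177 (mod 279841)

Hensel's recurrence: r_{i+1} = r_i − f(r_i)·(f′(r_i))^{-1} mod 23^{i+2}, with f′(x) = 2x. Iterate:
  r_0 = 1 (mod 23)
  r_1 = 277 (mod 529)
  r_2 = 4509 (mod 12167)
  r_3 = 53177 (mod 279841)
Final: r_3 = 53177, and one checks f(r_3) ≡ 0 mod 23^4.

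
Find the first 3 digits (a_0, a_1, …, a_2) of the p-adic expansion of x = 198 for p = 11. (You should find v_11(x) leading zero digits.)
(a_0, …, a_2) = (0, 7, 1)

v_11(198) = 1, so a_0 = ... = a_0 = 0. Factor out: x = 11^1 · u with u = 18 a unit in ℤ_11. Expand u iteratively via a_{v+i} = u_i mod 11, u_{i+1} = (u_i − a_{v+i})/11:
  u_0 = 18;  a_1 = 7;  u_1 = (u_0 − 7)/11 = 1
  u_1 = 1;  a_2 = 1;  u_2 = (u_1 − 1)/11 = 0
Digits: (0, 7, 1).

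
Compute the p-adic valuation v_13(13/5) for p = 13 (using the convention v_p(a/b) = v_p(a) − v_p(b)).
v_13(13/5) = 1

Factor powers of 13 from the numerator and denominator of the reduced fraction: 13 = 13^1 · 1 and 5 = 13^0 · 5. Apply v_p(a/b) = v_p(a) − v_p(b): v_13(13/5) = 1 − 0 = 1.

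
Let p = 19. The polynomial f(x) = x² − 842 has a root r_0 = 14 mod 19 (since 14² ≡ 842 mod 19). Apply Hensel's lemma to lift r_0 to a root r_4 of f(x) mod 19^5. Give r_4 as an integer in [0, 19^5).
r_4 = 396544 (mod 2476099)

Hensel's recurrence: r_{i+1} = r_i − f(r_i)·(f′(r_i))^{-1} mod 19^{i+2}, with f′(x) = 2x. Iterate:
  r_0 = 14 (mod 19)
  r_1 = 166 (mod 361)
  r_2 = 5581 (mod 6859)
  r_3 = 5581 (mod 130321)
  r_4 = 396544 (mod 2476099)
Final: r_4 = 396544, and one checks f(r_4) ≡ 0 mod 19^5.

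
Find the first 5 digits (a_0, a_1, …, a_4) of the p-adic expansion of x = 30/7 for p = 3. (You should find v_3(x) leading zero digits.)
(a_0, …, a_4) = (0, 1, 1, 1, 0)

v_3(30/7) = 1, so a_0 = ... = a_0 = 0. Factor out: x = 3^1 · u with u = 10/7 a unit in ℤ_3. Expand u iteratively via a_{v+i} = u_i mod 3, u_{i+1} = (u_i − a_{v+i})/3:
  u_0 = 10/7;  a_1 = 1;  u_1 = (u_0 − 1)/3 = 1/7
  u_1 = 1/7;  a_2 = 1;  u_2 = (u_1 − 1)/3 = -2/7
  u_2 = -2/7;  a_3 = 1;  u_3 = (u_2 − 1)/3 = -3/7
  u_3 = -3/7;  a_4 = 0;  u_4 = (u_3 − 0)/3 = -1/7
Digits: (0, 1, 1, 1, 0).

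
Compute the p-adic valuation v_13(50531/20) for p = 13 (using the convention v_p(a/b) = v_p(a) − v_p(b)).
v_13(50531/20) = 3

Factor powers of 13 from the numerator and denominator of the reduced fraction: 50531 = 13^3 · 23 and 20 = 13^0 · 20. Apply v_p(a/b) = v_p(a) − v_p(b): v_13(50531/20) = 3 − 0 = 3.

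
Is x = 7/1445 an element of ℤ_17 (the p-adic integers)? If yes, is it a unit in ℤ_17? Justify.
x ∉ ℤ_17 (v_17(x) = -2 < 0)

ℤ_17 = {x ∈ ℚ_17 : v_17(x) ≥ 0} and ℤ_17^× = {x ∈ ℤ_17 : v_17(x) = 0}. Here v_17(7/1445) = v_17(num) − v_17(den) = -2; compare against these criteria.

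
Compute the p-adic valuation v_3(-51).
v_3(-51) = 1

v_3(n) is the largest exponent k such that 3^k divides n. Factor out: -51 = -3^1 · 17. (Sign doesn't affect v_p.) So v_3(-51) = 1.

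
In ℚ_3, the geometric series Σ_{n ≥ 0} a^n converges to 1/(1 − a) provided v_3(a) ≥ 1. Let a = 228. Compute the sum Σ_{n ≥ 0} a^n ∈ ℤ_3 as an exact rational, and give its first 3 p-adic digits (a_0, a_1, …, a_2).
Σ a^n = 1/(1 − a) = -1/227;  first 3 digits = (1, 1, 2)

v_3(a) = 1 ≥ 1, so the series converges in ℤ_3 to 1/(1 − a) = 1/(1 − 228) = -1/227. Expand this rational in ℤ_3: compute digits iteratively via d_i = x_i mod 3, x_{i+1} = (x_i − d_i)/3. The first 3 digits are (1, 1, 2).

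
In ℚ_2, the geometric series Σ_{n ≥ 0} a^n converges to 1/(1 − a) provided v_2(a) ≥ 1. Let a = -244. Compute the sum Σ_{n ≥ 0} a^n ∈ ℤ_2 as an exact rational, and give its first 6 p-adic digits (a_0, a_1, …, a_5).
Σ a^n = 1/(1 − a) = 1/245;  first 6 digits = (1, 0, 1, 1, 1, 0)

v_2(a) = 2 ≥ 1, so the series converges in ℤ_2 to 1/(1 − a) = 1/(1 − (-244)) = 1/245. Expand this rational in ℤ_2: compute digits iteratively via d_i = x_i mod 2, x_{i+1} = (x_i − d_i)/2. The first 6 digits are (1, 0, 1, 1, 1, 0).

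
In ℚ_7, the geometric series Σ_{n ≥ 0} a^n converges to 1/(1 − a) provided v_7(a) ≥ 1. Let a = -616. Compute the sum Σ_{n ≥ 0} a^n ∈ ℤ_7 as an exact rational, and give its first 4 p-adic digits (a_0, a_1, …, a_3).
Σ a^n = 1/(1 − a) = 1/617;  first 4 digits = (1, 3, 3, 4)

v_7(a) = 1 ≥ 1, so the series converges in ℤ_7 to 1/(1 − a) = 1/(1 − (-616)) = 1/617. Expand this rational in ℤ_7: compute digits iteratively via d_i = x_i mod 7, x_{i+1} = (x_i − d_i)/7. The first 4 digits are (1, 3, 3, 4).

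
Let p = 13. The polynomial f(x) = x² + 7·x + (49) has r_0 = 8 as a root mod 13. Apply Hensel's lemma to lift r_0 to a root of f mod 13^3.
r_2 = 1529 (mod 2197)

Hensel: r_{i+1} = r_i − f(r_i)·(f′(r_i))^{-1} mod 13^{i+2}, f′(x) = 2x + 7. Iterate:
  r_0 = 8 (mod 13)
  r_1 = 8 (mod 169)
  r_2 = 1529 (mod 2197)
Final: r = 1529 satisfies f(r) ≡ 0 mod 13^3.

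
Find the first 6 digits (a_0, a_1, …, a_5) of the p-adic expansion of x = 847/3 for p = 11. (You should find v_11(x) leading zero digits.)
(a_0, …, a_5) = (0, 0, 6, 7, 3, 7)

v_11(847/3) = 2, so a_0 = ... = a_1 = 0. Factor out: x = 11^2 · u with u = 7/3 a unit in ℤ_11. Expand u iteratively via a_{v+i} = u_i mod 11, u_{i+1} = (u_i − a_{v+i})/11:
  u_0 = 7/3;  a_2 = 6;  u_1 = (u_0 − 6)/11 = -1/3
  u_1 = -1/3;  a_3 = 7;  u_2 = (u_1 − 7)/11 = -2/3
  u_2 = -2/3;  a_4 = 3;  u_3 = (u_2 − 3)/11 = -1/3
  u_3 = -1/3;  a_5 = 7;  u_4 = (u_3 − 7)/11 = -2/3
Digits: (0, 0, 6, 7, 3, 7).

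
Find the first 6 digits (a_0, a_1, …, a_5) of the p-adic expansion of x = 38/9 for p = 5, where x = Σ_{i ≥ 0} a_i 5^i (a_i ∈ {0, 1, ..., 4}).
(a_0, …, a_5) = (2, 1, 1, 2, 4, 3)

v_5(38/9) = 0 (numerator and denominator both coprime to 5), so x ∈ ℤ_5^×. Compute digits iteratively via a_i = x_i mod 5, x_{i+1} = (x_i − a_i)/5, with x_0 = x:
  x_0 = 38/9;  a_0 = 2;  x_1 = (x_0 − 2)/5 = 4/9
  x_1 = 4/9;  a_1 = 1;  x_2 = (x_1 − 1)/5 = -1/9
  x_2 = -1/9;  a_2 = 1;  x_3 = (x_2 − 1)/5 = -2/9
  x_3 = -2/9;  a_3 = 2;  x_4 = (x_3 − 2)/5 = -4/9
  x_4 = -4/9;  a_4 = 4;  x_5 = (x_4 − 4)/5 = -8/9
  x_5 = -8/9;  a_5 = 3;  x_6 = (x_5 − 3)/5 = -7/9
Digits: (2, 1, 1, 2, 4, 3).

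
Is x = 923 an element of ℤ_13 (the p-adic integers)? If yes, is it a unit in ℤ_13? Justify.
x ∈ ℤ_13 but not a unit; v_13(x) = 1 > 0

ℤ_13 = {x ∈ ℚ_13 : v_13(x) ≥ 0} and ℤ_13^× = {x ∈ ℤ_13 : v_13(x) = 0}. Here v_13(923) = v_13(num) − v_13(den) = 1; compare against these criteria.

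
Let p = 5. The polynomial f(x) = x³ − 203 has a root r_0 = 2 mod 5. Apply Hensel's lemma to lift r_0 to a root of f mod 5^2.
r_1 = 12 (mod 25)

Hensel: r_{i+1} = r_i − f(r_i)/f′(r_i) mod 5^{i+2}, where f′(x) = 3x². Iterate:
  r_0 = 2 (mod 5)
  r_1 = 12 (mod 25)
Final: r = 12 with f(r) ≡ 0 mod 5^2.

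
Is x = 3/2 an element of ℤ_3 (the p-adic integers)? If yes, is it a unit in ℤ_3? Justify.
x ∈ ℤ_3 but not a unit; v_3(x) = 1 > 0

ℤ_3 = {x ∈ ℚ_3 : v_3(x) ≥ 0} and ℤ_3^× = {x ∈ ℤ_3 : v_3(x) = 0}. Here v_3(3/2) = v_3(num) − v_3(den) = 1; compare against these criteria.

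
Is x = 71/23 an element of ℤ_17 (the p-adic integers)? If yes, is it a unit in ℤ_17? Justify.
x ∈ ℤ_17^× (unit); v_17(x) = 0

ℤ_17 = {x ∈ ℚ_17 : v_17(x) ≥ 0} and ℤ_17^× = {x ∈ ℤ_17 : v_17(x) = 0}. Here v_17(71/23) = v_17(num) − v_17(den) = 0; compare against these criteria.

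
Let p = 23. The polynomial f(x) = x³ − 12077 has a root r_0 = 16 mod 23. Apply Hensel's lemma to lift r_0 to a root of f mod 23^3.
r_2 = 7192 (mod 12167)

Hensel: r_{i+1} = r_i − f(r_i)/f′(r_i) mod 23^{i+2}, where f′(x) = 3x². Iterate:
  r_0 = 16 (mod 23)
  r_1 = 315 (mod 529)
  r_2 = 7192 (mod 12167)
Final: r = 7192 with f(r) ≡ 0 mod 23^3.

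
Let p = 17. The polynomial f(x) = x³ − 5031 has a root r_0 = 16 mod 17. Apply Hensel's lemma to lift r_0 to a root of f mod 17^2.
r_1 = 135 (mod 289)

Hensel: r_{i+1} = r_i − f(r_i)/f′(r_i) mod 17^{i+2}, where f′(x) = 3x². Iterate:
  r_0 = 16 (mod 17)
  r_1 = 135 (mod 289)
Final: r = 135 with f(r) ≡ 0 mod 17^2.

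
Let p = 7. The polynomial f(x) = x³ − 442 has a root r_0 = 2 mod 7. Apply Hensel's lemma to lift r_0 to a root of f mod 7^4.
r_3 = 961 (mod 2401)

Hensel: r_{i+1} = r_i − f(r_i)/f′(r_i) mod 7^{i+2}, where f′(x) = 3x². Iterate:
  r_0 = 2 (mod 7)
  r_1 = 30 (mod 49)
  r_2 = 275 (mod 343)
  r_3 = 961 (mod 2401)
Final: r = 961 with f(r) ≡ 0 mod 7^4.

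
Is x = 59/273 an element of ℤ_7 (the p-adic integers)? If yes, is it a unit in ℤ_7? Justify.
x ∉ ℤ_7 (v_7(x) = -1 < 0)

ℤ_7 = {x ∈ ℚ_7 : v_7(x) ≥ 0} and ℤ_7^× = {x ∈ ℤ_7 : v_7(x) = 0}. Here v_7(59/273) = v_7(num) − v_7(den) = -1; compare against these criteria.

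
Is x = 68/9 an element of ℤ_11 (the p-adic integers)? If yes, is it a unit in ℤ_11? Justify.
x ∈ ℤ_11^× (unit); v_11(x) = 0

ℤ_11 = {x ∈ ℚ_11 : v_11(x) ≥ 0} and ℤ_11^× = {x ∈ ℤ_11 : v_11(x) = 0}. Here v_11(68/9) = v_11(num) − v_11(den) = 0; compare against these criteria.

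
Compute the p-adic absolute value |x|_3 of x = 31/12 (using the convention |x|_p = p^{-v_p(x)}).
|31/12|_3 = 3

Step 1 — compute v_3(x) by factoring powers of 3 out of the numerator and denominator: v_3(31/12) = -1. Step 2 — apply |x|_p = p^{-v_p(x)} = 3^{1} = 3.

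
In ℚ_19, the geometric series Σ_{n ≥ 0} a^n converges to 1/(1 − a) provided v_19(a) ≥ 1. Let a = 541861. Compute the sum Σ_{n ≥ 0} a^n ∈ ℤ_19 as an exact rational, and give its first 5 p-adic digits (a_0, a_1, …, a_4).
Σ a^n = 1/(1 − a) = -1/541860;  first 5 digits = (1, 0, 0, 3, 4)

v_19(a) = 3 ≥ 1, so the series converges in ℤ_19 to 1/(1 − a) = 1/(1 − 541861) = -1/541860. Expand this rational in ℤ_19: compute digits iteratively via d_i = x_i mod 19, x_{i+1} = (x_i − d_i)/19. The first 5 digits are (1, 0, 0, 3, 4).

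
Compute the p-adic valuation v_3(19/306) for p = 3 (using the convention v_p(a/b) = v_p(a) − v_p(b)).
v_3(19/306) = -2

Factor powers of 3 from the numerator and denominator of the reduced fraction: 19 = 3^0 · 19 and 306 = 3^2 · 34. Apply v_p(a/b) = v_p(a) − v_p(b): v_3(19/306) = 0 − 2 = -2.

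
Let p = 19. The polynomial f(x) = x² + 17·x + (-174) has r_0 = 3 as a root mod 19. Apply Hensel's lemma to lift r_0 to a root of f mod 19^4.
r_3 = 87574 (mod 130321)

Hensel: r_{i+1} = r_i − f(r_i)·(f′(r_i))^{-1} mod 19^{i+2}, f′(x) = 2x + 17. Iterate:
  r_0 = 3 (mod 19)
  r_1 = 212 (mod 361)
  r_2 = 5266 (mod 6859)
  r_3 = 87574 (mod 130321)
Final: r = 87574 satisfies f(r) ≡ 0 mod 19^4.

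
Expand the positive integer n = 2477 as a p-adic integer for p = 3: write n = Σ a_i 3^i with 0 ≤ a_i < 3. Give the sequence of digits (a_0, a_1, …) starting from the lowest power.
(a_0, a_1, …) = (2, 0, 2, 1, 0, 1, 0, 1)

Repeated division by 3 gives the digits low-to-high: 2477 = 2 + 2·3^2 + 1·3^3 + 1·3^5 + 1·3^7. Digit sequence: (2, 0, 2, 1, 0, 1, 0, 1).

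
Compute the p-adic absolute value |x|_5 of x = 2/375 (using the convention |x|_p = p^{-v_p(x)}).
|2/375|_5 = 125

Step 1 — compute v_5(x) by factoring powers of 5 out of the numerator and denominator: v_5(2/375) = -3. Step 2 — apply |x|_p = p^{-v_p(x)} = 5^{3} = 125.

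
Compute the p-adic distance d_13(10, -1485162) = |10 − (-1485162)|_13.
d_13(10, -1485162) = 1/371293

Step 1 — x − y = 10 − (-1485162) = 1485172. Step 2 — v_13(1485172) = 5 (factor: 1485172 = (13^5 · 4); the sign does not affect v_p). Step 3 — |x − y|_13 = 13^{-5} = 1/371293.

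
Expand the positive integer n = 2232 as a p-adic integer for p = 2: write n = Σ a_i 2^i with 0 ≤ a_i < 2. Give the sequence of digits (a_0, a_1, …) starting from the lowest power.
(a_0, a_1, …) = (0, 0, 0, 1, 1, 1, 0, 1, 0, 0, 0, 1)

Repeated division by 2 gives the digits low-to-high: 2232 = 1·2^3 + 1·2^4 + 1·2^5 + 1·2^7 + 1·2^11. Digit sequence: (0, 0, 0, 1, 1, 1, 0, 1, 0, 0, 0, 1).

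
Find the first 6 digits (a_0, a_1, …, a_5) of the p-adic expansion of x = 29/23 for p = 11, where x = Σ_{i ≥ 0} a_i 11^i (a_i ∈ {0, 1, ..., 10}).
(a_0, …, a_5) = (7, 10, 0, 9, 3, 3)

v_11(29/23) = 0 (numerator and denominator both coprime to 11), so x ∈ ℤ_11^×. Compute digits iteratively via a_i = x_i mod 11, x_{i+1} = (x_i − a_i)/11, with x_0 = x:
  x_0 = 29/23;  a_0 = 7;  x_1 = (x_0 − 7)/11 = -12/23
  x_1 = -12/23;  a_1 = 10;  x_2 = (x_1 − 10)/11 = -22/23
  x_2 = -22/23;  a_2 = 0;  x_3 = (x_2 − 0)/11 = -2/23
  x_3 = -2/23;  a_3 = 9;  x_4 = (x_3 − 9)/11 = -19/23
  x_4 = -19/23;  a_4 = 3;  x_5 = (x_4 − 3)/11 = -8/23
  x_5 = -8/23;  a_5 = 3;  x_6 = (x_5 − 3)/11 = -7/23
Digits: (7, 10, 0, 9, 3, 3).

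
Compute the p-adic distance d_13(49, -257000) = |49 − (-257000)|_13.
d_13(49, -257000) = 1/28561

Step 1 — x − y = 49 − (-257000) = 257049. Step 2 — v_13(257049) = 4 (factor: 257049 = (13^4 · 9); the sign does not affect v_p). Step 3 — |x − y|_13 = 13^{-4} = 1/28561.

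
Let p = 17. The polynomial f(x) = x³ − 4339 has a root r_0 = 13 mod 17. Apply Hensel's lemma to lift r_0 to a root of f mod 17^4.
r_3 = 49585 (mod 83521)

Hensel: r_{i+1} = r_i − f(r_i)/f′(r_i) mod 17^{i+2}, where f′(x) = 3x². Iterate:
  r_0 = 13 (mod 17)
  r_1 = 166 (mod 289)
  r_2 = 455 (mod 4913)
  r_3 = 49585 (mod 83521)
Final: r = 49585 with f(r) ≡ 0 mod 17^4.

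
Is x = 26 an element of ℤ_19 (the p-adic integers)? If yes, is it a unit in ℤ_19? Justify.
x ∈ ℤ_19^× (unit); v_19(x) = 0

ℤ_19 = {x ∈ ℚ_19 : v_19(x) ≥ 0} and ℤ_19^× = {x ∈ ℤ_19 : v_19(x) = 0}. Here v_19(26) = v_19(num) − v_19(den) = 0; compare against these criteria.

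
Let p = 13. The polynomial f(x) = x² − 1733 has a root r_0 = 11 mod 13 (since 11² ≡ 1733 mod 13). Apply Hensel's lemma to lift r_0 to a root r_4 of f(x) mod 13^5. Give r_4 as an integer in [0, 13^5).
r_4 = 185339 (mod 371293)

Hensel's recurrence: r_{i+1} = r_i − f(r_i)·(f′(r_i))^{-1} mod 13^{i+2}, with f′(x) = 2x. Iterate:
  r_0 = 11 (mod 13)
  r_1 = 115 (mod 169)
  r_2 = 791 (mod 2197)
  r_3 = 13973 (mod 28561)
  r_4 = 185339 (mod 371293)
Final: r_4 = 185339, and one checks f(r_4) ≡ 0 mod 13^5.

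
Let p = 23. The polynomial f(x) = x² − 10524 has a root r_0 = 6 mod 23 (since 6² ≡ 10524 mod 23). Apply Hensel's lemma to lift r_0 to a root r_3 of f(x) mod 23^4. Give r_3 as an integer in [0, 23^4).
r_3 = 6170 (mod 279841)

Hensel's recurrence: r_{i+1} = r_i − f(r_i)·(f′(r_i))^{-1} mod 23^{i+2}, with f′(x) = 2x. Iterate:
  r_0 = 6 (mod 23)
  r_1 = 351 (mod 529)
  r_2 = 6170 (mod 12167)
  r_3 = 6170 (mod 279841)
Final: r_3 = 6170, and one checks f(r_3) ≡ 0 mod 23^4.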